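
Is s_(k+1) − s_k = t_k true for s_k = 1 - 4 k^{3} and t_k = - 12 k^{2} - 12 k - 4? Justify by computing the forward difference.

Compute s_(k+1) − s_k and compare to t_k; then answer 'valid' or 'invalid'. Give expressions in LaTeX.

Valid: the claim telescopes to t_k.

s_(k+1) = 1 - 4*(k + 1)**3
s_(k+1) − s_k = 4*k**3 - 4*(k + 1)**3
(s_(k+1) − s_k) − t_k = 0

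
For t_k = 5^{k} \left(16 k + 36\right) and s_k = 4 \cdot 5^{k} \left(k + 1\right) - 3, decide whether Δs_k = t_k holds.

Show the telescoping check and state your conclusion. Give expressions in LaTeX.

s_(k+1) = 20*5**k*(k + 2) - 3
s_(k+1) − s_k = 5**k*(16*k + 36)
(s_(k+1) − s_k) − t_k = 0

Valid: the claim telescopes to t_k.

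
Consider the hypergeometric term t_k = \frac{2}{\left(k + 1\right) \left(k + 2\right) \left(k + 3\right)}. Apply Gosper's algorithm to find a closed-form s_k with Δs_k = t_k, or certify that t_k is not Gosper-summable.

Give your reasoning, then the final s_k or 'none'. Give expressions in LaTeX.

s_k = \frac{k \left(k + 3\right)}{2 \left(k + 1\right) \left(k + 2\right)}

r(k) = (k + 1)/(k + 4) after simplifying.
Factor: A=k + 1; B=k + 4; C=1.
Key eq: (k + 1)·f(k+1) = (k + 3)·f(k) + (1).
From deg A=1, deg B=1, deg C=0: d=2.
Coefficient equations give f(k) = k*(k + 3)/4.
Get s_k = R·t_k = k*(k + 3)/(2*(k + 1)*(k + 2)) with R(k) = B(k−1)f(k)/C(k) = k*(k + 3)**2/4.
Check: Δs_k = 2/(k**3 + 6*k**2 + 11*k + 6). ✓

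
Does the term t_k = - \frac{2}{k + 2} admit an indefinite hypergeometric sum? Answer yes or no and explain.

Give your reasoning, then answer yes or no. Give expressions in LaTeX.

Step 1: r(k) = (k + 2)/(k + 3).
Normal form (A,B,C) = (k + 2, k + 3, 1).
Need (k + 2)·f(k+1) − (k + 2)·f(k) = 1.
From deg A=1, deg B=1, deg C=0: d=0.
f = c0 ⇒ A·f(k+1) − B(k−1)·f(k) − C = -1. The system {-1 = 0} is inconsistent; no antidifference.

No — t_k has no hypergeometric antidifference.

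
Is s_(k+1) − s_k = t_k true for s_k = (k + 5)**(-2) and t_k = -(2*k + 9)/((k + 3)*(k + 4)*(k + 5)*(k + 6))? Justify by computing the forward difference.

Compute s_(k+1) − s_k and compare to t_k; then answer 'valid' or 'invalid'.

Invalid: residual 2*(3*k**2 + 29*k + 69)/(k**6 + 29*k**5 + 347*k**4 + 2191*k**3 + 7692*k**2 + 14220*k + 10800) ≠ 0.

s_(k+1) = (k + 6)**(-2)
s_(k+1) − s_k = (k + 6)**(-2) - 1/(k + 5)**2
(s_(k+1) − s_k) − t_k = 2*(3*k**2 + 29*k + 69)/(k**6 + 29*k**5 + 347*k**4 + 2191*k**3 + 7692*k**2 + 14220*k + 10800)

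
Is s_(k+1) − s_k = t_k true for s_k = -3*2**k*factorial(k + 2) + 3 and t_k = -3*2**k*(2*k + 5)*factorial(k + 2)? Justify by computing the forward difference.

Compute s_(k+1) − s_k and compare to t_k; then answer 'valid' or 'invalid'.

valid (s_(k+1) − s_k reduces to t_k)

s_(k+1) = -3*2**(k + 1)*factorial(k + 3) + 3
s_(k+1) − s_k = -3*2**k*(2*k + 5)*factorial(k + 2)
(s_(k+1) − s_k) − t_k = 0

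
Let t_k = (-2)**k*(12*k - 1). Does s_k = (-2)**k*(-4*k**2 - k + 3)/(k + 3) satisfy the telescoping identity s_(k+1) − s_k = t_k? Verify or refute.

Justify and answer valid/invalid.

s_(k+1) = 2*(-2)**k*(4*k**2 + 9*k + 2)/(k + 4)
s_(k+1) − s_k = (-2)**k*k*(12*k**2 + 59*k + 59)/(k**2 + 7*k + 12)
(s_(k+1) − s_k) − t_k = (-2)**(k + 1)*(12*k**2 + 39*k - 6)/(k**2 + 7*k + 12)

Invalid: residual (-2)**(k + 1)*(12*k**2 + 39*k - 6)/(k**2 + 7*k + 12) ≠ 0.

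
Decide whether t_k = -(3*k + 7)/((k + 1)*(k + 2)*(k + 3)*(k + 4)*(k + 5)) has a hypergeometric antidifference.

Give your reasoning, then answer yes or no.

Ratio r(k) = (k + 1)*(3*k + 10)/((k + 6)*(3*k + 7)).
Factor: A=k + 1; B=k + 6; C=k + 7/3.
f must satisfy (k + 1)·f(k+1) − (k + 5)·f(k) = k + 7/3.
d = 4 from the (1,1,1) case.
A polynomial solution: f(k) = k*(k + 2)*(k**2 + 8*k + 19)/36.
So s_k = (B(k−1)f/C)·t_k = (k*(k + 2)*(k + 5)*(k**2 + 8*k + 19)/(12*(3*k + 7)))·t_k = k*(-k**2 - 8*k - 19)/(12*(k**3 + 8*k**2 + 19*k + 12)).
Verify: (-3*k - 7)/(k**5 + 15*k**4 + 85*k**3 + 225*k**2 + 274*k + 120) matches t_k.

Yes. s_k = k*(-k**2 - 8*k - 19)/(12*(k**3 + 8*k**2 + 19*k + 12)).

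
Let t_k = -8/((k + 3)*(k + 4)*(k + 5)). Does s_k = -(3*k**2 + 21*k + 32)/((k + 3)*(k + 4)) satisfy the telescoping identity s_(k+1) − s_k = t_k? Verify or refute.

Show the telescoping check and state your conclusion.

valid (s_(k+1) − s_k reduces to t_k)

s_(k+1) = (-21*k - 3*(k + 1)**2 - 53)/((k + 4)*(k + 5))
s_(k+1) − s_k = -8/(k**3 + 12*k**2 + 47*k + 60)
(s_(k+1) − s_k) − t_k = 0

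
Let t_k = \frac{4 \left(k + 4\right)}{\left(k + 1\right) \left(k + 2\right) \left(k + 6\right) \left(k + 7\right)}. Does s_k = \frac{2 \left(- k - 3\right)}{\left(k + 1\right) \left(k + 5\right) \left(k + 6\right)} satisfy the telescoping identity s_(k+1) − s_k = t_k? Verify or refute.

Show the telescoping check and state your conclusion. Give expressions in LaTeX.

s_(k+1) = 2*(-k - 4)/((k + 2)*(k + 6)*(k + 7))
s_(k+1) − s_k = 4*(k**2 + 6*k + 11)/(k**5 + 21*k**4 + 163*k**3 + 567*k**2 + 844*k + 420)
(s_(k+1) − s_k) − t_k = 12*(-k - 3)/(k**5 + 21*k**4 + 163*k**3 + 567*k**2 + 844*k + 420)

Invalid: residual \frac{12 \left(- k - 3\right)}{k^{5} + 21 k^{4} + 163 k^{3} + 567 k^{2} + 844 k + 420} ≠ 0.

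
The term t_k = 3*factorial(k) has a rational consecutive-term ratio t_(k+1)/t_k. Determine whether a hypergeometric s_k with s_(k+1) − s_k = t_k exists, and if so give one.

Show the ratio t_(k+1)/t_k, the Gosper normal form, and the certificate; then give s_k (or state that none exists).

The ratio is k + 1.
So A=k + 1 and B=1, with C=1.
Solve (k + 1)·f(k+1) − (1)·f(k) = 1.
d = -1 from the (1,0,0) case.
deg f ≤ -1 is impossible — no certificate.

not Gosper-summable; s_k does not exist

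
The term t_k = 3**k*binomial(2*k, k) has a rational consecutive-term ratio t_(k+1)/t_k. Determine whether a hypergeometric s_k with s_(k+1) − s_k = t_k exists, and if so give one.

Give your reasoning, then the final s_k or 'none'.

none (Gosper's algorithm certifies no s_k)

Ratio r(k) = 6*(2*k + 1)/(k + 1).
Factor: A=12*k + 6; B=k + 1; C=1.
Key eq: (12*k + 6)·f(k+1) = (k)·f(k) + (1).
d = -1 from the (1,1,0) case.
deg f ≤ -1 is impossible — no certificate.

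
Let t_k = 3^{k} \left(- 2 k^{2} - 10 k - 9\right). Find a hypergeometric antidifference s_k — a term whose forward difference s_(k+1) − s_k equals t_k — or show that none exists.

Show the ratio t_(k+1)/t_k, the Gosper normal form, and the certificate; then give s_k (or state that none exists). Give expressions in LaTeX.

Compute t_(k+1)/t_k: get 3*(2*k**2 + 14*k + 21)/(2*k**2 + 10*k + 9).
A = 3, B = 1, C = k**2 + 5*k + 9/2.
Key eq: (3)·f(k+1) = (1)·f(k) + (k**2 + 5*k + 9/2).
Bound: deg f ≤ 2.
Solving with deg f ≤ 2: f(k) = k*(k + 2)/2.
Get s_k = R·t_k = 3**k*k*(-k - 2) with R(k) = B(k−1)f(k)/C(k) = k*(k + 2)/(2*k**2 + 10*k + 9).
Δs = 3**k*(-2*k**2 - 10*k - 9), as required.

s_k = 3^{k} k \left(- k - 2\right)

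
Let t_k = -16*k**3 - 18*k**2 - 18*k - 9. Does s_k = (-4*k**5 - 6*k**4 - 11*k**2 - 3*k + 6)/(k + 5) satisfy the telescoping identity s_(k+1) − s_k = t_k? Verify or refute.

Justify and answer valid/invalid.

s_(k+1) = (-3*k - 4*(k + 1)**5 - 6*(k + 1)**4 - 11*(k + 1)**2 + 3)/(k + 6)
s_(k+1) − s_k = (-16*k**5 - 158*k**4 - 396*k**3 - 435*k**2 - 351*k - 126)/(k**2 + 11*k + 30)
(s_(k+1) − s_k) − t_k = 12*(3*k**4 + 25*k**3 + 26*k**2 + 24*k + 12)/(k**2 + 11*k + 30)

Invalid: residual 12*(3*k**4 + 25*k**3 + 26*k**2 + 24*k + 12)/(k**2 + 11*k + 30) ≠ 0.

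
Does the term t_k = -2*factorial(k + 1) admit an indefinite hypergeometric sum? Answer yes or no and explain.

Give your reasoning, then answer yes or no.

No — t_k has no hypergeometric antidifference.

t_(k+1)/t_k = k + 2.
Take A(k)=k + 2, B(k)=1, C(k)=1.
Solve (k + 2)·f(k+1) − (1)·f(k) = 1.
Degrees (1,0,0) ⇒ d ≤ -1.
Negative degree bound (-1): no f exists, t_k not Gosper-summable.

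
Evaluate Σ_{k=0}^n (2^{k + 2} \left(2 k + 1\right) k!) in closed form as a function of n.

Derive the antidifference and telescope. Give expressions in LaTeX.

S(n) = 8 \cdot 2^{n} \left(n + 1\right)! - 4

t_(k+1)/t_k = 2*(k + 1)*(2*k + 3)/(2*k + 1).
Take A(k)=2*k + 2, B(k)=1, C(k)=k + 1/2.
Key eq: (2*k + 2)·f(k+1) = (1)·f(k) + (k + 1/2).
deg f ≤ 0 (via 1,0,1).
Coefficient equations give f(k) = 1/2.
R(k) = B(k−1)·f(k)/C(k) = 1/(2*k + 1); s_k = R·t_k = 2**(k + 2)*factorial(k).
Δs = 2**(k + 2)*(2*k + 1)*factorial(k), as required.
Evaluate: s_(n+1) = 2**(n + 3)*factorial(n + 1); subtract s_(0) = 4 ⇒ S(n) = 8*2**n*factorial(n + 1) - 4.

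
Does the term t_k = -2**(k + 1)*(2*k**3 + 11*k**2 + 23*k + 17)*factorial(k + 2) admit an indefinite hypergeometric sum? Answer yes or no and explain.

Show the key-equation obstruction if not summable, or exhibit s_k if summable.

Yes. s_k = -2**(k + 1)*(k**2 + k + 1)*factorial(k + 2).

r(k) = 2*(2*k**4 + 23*k**3 + 102*k**2 + 206*k + 159)/(2*k**3 + 11*k**2 + 23*k + 17) after simplifying.
Normal form (A,B,C) = (2*k + 6, 1, k**3 + 11*k**2/2 + 23*k/2 + 17/2).
Set up (2*k + 6)·f(k+1) − (1)·f(k) − (k**3 + 11*k**2/2 + 23*k/2 + 17/2) = 0.
From deg A=1, deg B=0, deg C=3: d=2.
Coefficient equations give f(k) = (k**2 + k + 1)/2.
Then R = B(k−1)f/C = (k**2 + k + 1)/(2*k**3 + 11*k**2 + 23*k + 17), so s_k = R(k)·t_k = -2**(k + 1)*(k**2 + k + 1)*factorial(k + 2).
Verify: -2**(k + 1)*(2*k**3 + 11*k**2 + 23*k + 17)*factorial(k + 2) matches t_k.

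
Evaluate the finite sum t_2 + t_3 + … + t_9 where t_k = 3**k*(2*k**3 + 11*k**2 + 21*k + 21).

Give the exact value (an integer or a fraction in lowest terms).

The ratio is 3*(2*k**3 + 17*k**2 + 49*k + 55)/(2*k**3 + 11*k**2 + 21*k + 21).
Normal form (A,B,C) = (3, 1, k**3 + 11*k**2/2 + 21*k/2 + 21/2).
f must satisfy (3)·f(k+1) − (1)·f(k) = k**3 + 11*k**2/2 + 21*k/2 + 21/2.
Bound: deg f ≤ 3.
A polynomial solution: f(k) = (k + 1)*(k**2 + 3)/2.
So s_k = (B(k−1)f/C)·t_k = ((k + 1)*(k**2 + 3)/(2*k**3 + 11*k**2 + 21*k + 21))·t_k = 3**k*(k**3 + k**2 + 3*k + 3).
s_(k+1) − s_k = 3**k*(2*k**3 + 11*k**2 + 21*k + 21) = t_k.
Telescoping: Σ = s_(10) − s_(2) = 66902517 − (189) = 66902328.

Σ = 66902328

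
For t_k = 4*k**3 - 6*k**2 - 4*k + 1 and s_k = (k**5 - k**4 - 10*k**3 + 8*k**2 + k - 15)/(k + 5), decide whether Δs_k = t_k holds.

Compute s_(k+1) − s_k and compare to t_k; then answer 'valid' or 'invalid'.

s_(k+1) = (k**5 + 4*k**4 - 4*k**3 - 18*k**2 - 12*k - 16)/(k + 6)
s_(k+1) − s_k = (4*k**5 + 32*k**4 + 14*k**3 - 151*k**2 - 67*k + 10)/(k**2 + 11*k + 30)
(s_(k+1) − s_k) − t_k = 2*(-3*k**4 - 18*k**3 + 36*k**2 + 21*k - 10)/(k**2 + 11*k + 30)

Invalid: residual 2*(-3*k**4 - 18*k**3 + 36*k**2 + 21*k - 10)/(k**2 + 11*k + 30) ≠ 0.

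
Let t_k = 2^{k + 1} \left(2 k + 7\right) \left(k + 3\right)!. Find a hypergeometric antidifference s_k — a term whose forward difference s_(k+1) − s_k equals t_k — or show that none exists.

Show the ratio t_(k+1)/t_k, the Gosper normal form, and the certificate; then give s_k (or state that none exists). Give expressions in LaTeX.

Step 1: r(k) = 2*(k + 4)*(2*k + 9)/(2*k + 7).
A = 2*k + 8, B = 1, C = k + 7/2.
Solve (2*k + 8)·f(k+1) − (1)·f(k) = k + 7/2.
deg f ≤ 0 (via 1,0,1).
A polynomial solution: f(k) = 1/2.
So s_k = (B(k−1)f/C)·t_k = (1/(2*k + 7))·t_k = 2**(k + 1)*factorial(k + 3).
Verify: 2**(k + 1)*(2*k + 7)*factorial(k + 3) matches t_k.

s_k = 2^{k + 1} \left(k + 3\right)!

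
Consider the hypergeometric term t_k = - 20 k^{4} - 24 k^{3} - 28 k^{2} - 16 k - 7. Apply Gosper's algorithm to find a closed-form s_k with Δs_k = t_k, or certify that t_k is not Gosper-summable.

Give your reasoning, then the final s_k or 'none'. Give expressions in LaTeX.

t_(k+1)/t_k = (20*k**4 + 104*k**3 + 220*k**2 + 224*k + 95)/(20*k**4 + 24*k**3 + 28*k**2 + 16*k + 7).
A = 1, B = 1, C = k**4 + 6*k**3/5 + 7*k**2/5 + 4*k/5 + 7/20.
Need (1)·f(k+1) − (1)·f(k) = k**4 + 6*k**3/5 + 7*k**2/5 + 4*k/5 + 7/20.
Bound: deg f ≤ 5.
Match coefficients ⇒ f(k) = k*(4*k**4 - 4*k**3 + 4*k**2 + 3)/20.
So s_k = (B(k−1)f/C)·t_k = (k*(4*k**4 - 4*k**3 + 4*k**2 + 3)/((2*k**2 + 2*k + 1)*(10*k**2 + 2*k + 7)))·t_k = k*(-4*k**4 + 4*k**3 - 4*k**2 - 3).
Δs = -20*k**4 - 24*k**3 - 28*k**2 - 16*k - 7, as required.

s_k = k \left(- 4 k^{4} + 4 k^{3} - 4 k^{2} - 3\right)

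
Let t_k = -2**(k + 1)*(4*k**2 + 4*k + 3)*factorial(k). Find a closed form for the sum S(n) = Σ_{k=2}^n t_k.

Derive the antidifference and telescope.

t_(k+1)/t_k = 2*(4*k**3 + 16*k**2 + 23*k + 11)/(4*k**2 + 4*k + 3).
Take A(k)=2*k + 2, B(k)=1, C(k)=k**2 + k + 3/4.
Set up (2*k + 2)·f(k+1) − (1)·f(k) − (k**2 + k + 3/4) = 0.
d = 1 from the (1,0,2) case.
A polynomial solution: f(k) = (2*k - 1)/4.
Certificate R = B(k−1)f/C = (2*k - 1)/(4*k**2 + 4*k + 3) gives s_k = -2**(k + 1)*(2*k - 1)*factorial(k).
Verify: -2**(k + 1)*(4*k**2 + 4*k + 3)*factorial(k) matches t_k.
Evaluate: s_(n+1) = -2**(n + 2)*(2*n + 1)*factorial(n + 1); subtract s_(2) = -48 ⇒ S(n) = -8*2**n*n**2*factorial(n) - 12*2**n*n*factorial(n) - 4*2**n*factorial(n) + 48.

S(n) = -8*2**n*n**2*factorial(n) - 12*2**n*n*factorial(n) - 4*2**n*factorial(n) + 48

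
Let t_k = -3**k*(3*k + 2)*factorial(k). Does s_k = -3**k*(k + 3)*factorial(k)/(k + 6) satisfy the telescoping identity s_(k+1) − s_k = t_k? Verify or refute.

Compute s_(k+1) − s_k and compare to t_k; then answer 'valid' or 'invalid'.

s_(k+1) = -3**(k + 1)*(k + 4)*factorial(k + 1)/(k + 7)
s_(k+1) − s_k = -3**k*(3*k**3 + 32*k**2 + 92*k + 51)*factorial(k)/((k + 6)*(k + 7))
(s_(k+1) − s_k) − t_k = 3**(k + 1)*(3*k**2 + 20*k + 11)*factorial(k)/((k + 6)*(k + 7))

Invalid: residual 3**(k + 1)*(3*k**2 + 20*k + 11)*factorial(k)/((k + 6)*(k + 7)) ≠ 0.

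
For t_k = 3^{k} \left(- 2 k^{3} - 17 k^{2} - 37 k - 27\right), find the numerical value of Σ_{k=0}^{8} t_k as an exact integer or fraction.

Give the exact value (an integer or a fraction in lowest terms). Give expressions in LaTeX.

Σ = -21139539

t_(k+1)/t_k = 3*(2*k**3 + 23*k**2 + 77*k + 83)/(2*k**3 + 17*k**2 + 37*k + 27).
Gosper form: A/B · C(k+1)/C(k) with A=3, B=1, C=k**3 + 17*k**2/2 + 37*k/2 + 27/2.
Solve (3)·f(k+1) − (1)·f(k) = k**3 + 17*k**2/2 + 37*k/2 + 27/2.
deg f ≤ 3 (via 0,0,3).
Solve for f: f(k) = (k**3 + 4*k**2 + 2*k + 3)/2 (degree 3 ≤ 3).
Certificate R = B(k−1)f/C = (k**3 + 4*k**2 + 2*k + 3)/(2*k**3 + 17*k**2 + 37*k + 27) gives s_k = 3**k*(-k**3 - 4*k**2 - 2*k - 3).
s_(k+1) − s_k = 3**k*(-2*k**3 - 17*k**2 - 37*k - 27) = t_k.
Sum = s_(9) − s_(0); s_(9) = -21139542, s_(0) = -3 ⇒ -21139539.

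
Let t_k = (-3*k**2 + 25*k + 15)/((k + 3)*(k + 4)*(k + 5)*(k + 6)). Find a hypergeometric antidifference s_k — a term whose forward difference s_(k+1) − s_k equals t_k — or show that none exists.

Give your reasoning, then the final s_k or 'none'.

s_k = k*(k**2 + 57*k + 17)/(15*(k + 3)*(k + 4)*(k + 5))

r(k) = (k + 3)*(25*k - 3*(k + 1)**2 + 40)/((k + 7)*(-3*k**2 + 25*k + 15)) after simplifying.
Gosper form: A/B · C(k+1)/C(k) with A=k + 3, B=k + 7, C=k**2 - 25*k/3 - 5.
Solve (k + 3)·f(k+1) − (k + 6)·f(k) = k**2 - 25*k/3 - 5.
Degrees (1,1,2) ⇒ d ≤ 3.
Match coefficients ⇒ f(k) = -k*(k**2 + 57*k + 17)/45.
So s_k = (B(k−1)f/C)·t_k = (-k*(k + 6)*(k**2 + 57*k + 17)/(15*(3*k**2 - 25*k - 15)))·t_k = k*(k**2 + 57*k + 17)/(15*(k + 3)*(k + 4)*(k + 5)).
Check: Δs_k = (-3*k**2 + 25*k + 15)/(k**4 + 18*k**3 + 119*k**2 + 342*k + 360). ✓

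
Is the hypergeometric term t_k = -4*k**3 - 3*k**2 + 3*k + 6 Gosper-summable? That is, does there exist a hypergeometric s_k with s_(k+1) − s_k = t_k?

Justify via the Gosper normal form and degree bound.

Yes. s_k = k*(-k**3 + k**2 + 2*k + 4).

Step 1: r(k) = (4*k**3 + 15*k**2 + 15*k - 2)/(4*k**3 + 3*k**2 - 3*k - 6).
Gosper form: A/B · C(k+1)/C(k) with A=1, B=1, C=k**3 + 3*k**2/4 - 3*k/4 - 3/2.
Need (1)·f(k+1) − (1)·f(k) = k**3 + 3*k**2/4 - 3*k/4 - 3/2.
d = 4 from the (0,0,3) case.
Solving with deg f ≤ 4: f(k) = k*(k**3 - k**2 - 2*k - 4)/4.
So s_k = (B(k−1)f/C)·t_k = (k*(k**3 - k**2 - 2*k - 4)/(4*k**3 + 3*k**2 - 3*k - 6))·t_k = k*(-k**3 + k**2 + 2*k + 4).
Δs = -4*k**3 - 3*k**2 + 3*k + 6, as required.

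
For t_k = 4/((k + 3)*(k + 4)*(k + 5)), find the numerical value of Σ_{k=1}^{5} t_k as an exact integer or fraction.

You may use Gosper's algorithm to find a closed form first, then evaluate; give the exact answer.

Compute t_(k+1)/t_k: get (k + 3)/(k + 6).
Gosper form: A/B · C(k+1)/C(k) with A=k + 3, B=k + 6, C=1.
f must satisfy (k + 3)·f(k+1) − (k + 5)·f(k) = 1.
deg f ≤ 2 (via 1,1,0).
Coefficient equations give f(k) = k*(k + 7)/24.
Then R = B(k−1)f/C = k*(k + 5)*(k + 7)/24, so s_k = R(k)·t_k = k*(k + 7)/(6*(k + 3)*(k + 4)).
Verify: 4/(k**3 + 12*k**2 + 47*k + 60) matches t_k.
Σ_(k=1)^(5) t_k = s_(6) − s_(1) = 13/90 − (1/15) = 7/90.

Σ = 7/90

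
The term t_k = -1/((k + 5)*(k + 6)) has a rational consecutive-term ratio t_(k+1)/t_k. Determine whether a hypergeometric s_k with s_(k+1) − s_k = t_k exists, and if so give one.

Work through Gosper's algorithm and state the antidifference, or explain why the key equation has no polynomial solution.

The ratio is (k + 5)/(k + 7).
Factor: A=k + 5; B=k + 7; C=1.
Solve (k + 5)·f(k+1) − (k + 6)·f(k) = 1.
Bound: deg f ≤ 1.
Coefficient equations give f(k) = k/5.
So s_k = (B(k−1)f/C)·t_k = (k*(k + 6)/5)·t_k = -k/(5*k + 25).
Verify: -1/(k**2 + 11*k + 30) matches t_k.

s_k = -k/(5*k + 25)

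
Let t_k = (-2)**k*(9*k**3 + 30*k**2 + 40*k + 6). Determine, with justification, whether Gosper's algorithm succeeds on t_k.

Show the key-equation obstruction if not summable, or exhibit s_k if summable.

Yes. s_k = (-2)**k*(-3*k**3 - 4*k**2 - 2*k + 4).

Step 1: r(k) = 2*(-9*k**3 - 57*k**2 - 127*k - 85)/(9*k**3 + 30*k**2 + 40*k + 6).
Take A(k)=-2, B(k)=1, C(k)=k**3 + 10*k**2/3 + 40*k/9 + 2/3.
f must satisfy (-2)·f(k+1) − (1)·f(k) = k**3 + 10*k**2/3 + 40*k/9 + 2/3.
From deg A=0, deg B=0, deg C=3: d=3.
Solve for f: f(k) = -(3*k - 2)*(k**2 + 2*k + 2)/9 (degree 3 ≤ 3).
Certificate R = B(k−1)f/C = -(3*k - 2)*(k**2 + 2*k + 2)/(9*k**3 + 30*k**2 + 40*k + 6) gives s_k = (-2)**k*(-3*k**3 - 4*k**2 - 2*k + 4).
s_(k+1) − s_k = (-2)**k*(9*k**3 + 30*k**2 + 40*k + 6) = t_k.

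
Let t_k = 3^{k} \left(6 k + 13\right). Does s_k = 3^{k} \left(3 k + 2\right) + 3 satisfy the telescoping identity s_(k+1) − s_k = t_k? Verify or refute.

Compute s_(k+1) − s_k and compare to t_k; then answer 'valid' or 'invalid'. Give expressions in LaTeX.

valid (s_(k+1) − s_k reduces to t_k)

s_(k+1) = 3*3**k*(3*k + 5) + 3
s_(k+1) − s_k = 3**k*(6*k + 13)
(s_(k+1) − s_k) − t_k = 0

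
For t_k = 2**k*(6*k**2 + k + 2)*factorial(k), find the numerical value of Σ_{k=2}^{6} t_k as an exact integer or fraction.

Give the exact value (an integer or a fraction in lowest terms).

The ratio is 2*(k + 1)*(k + 6*(k + 1)**2 + 3)/(6*k**2 + k + 2).
A = 2*k + 2, B = 1, C = k**2 + k/6 + 1/3.
Solve (2*k + 2)·f(k+1) − (1)·f(k) = k**2 + k/6 + 1/3.
deg f ≤ 1 (via 1,0,2).
Solving with deg f ≤ 1: f(k) = (3*k - 4)/6.
Certificate R = B(k−1)f/C = (3*k - 4)/(6*k**2 + k + 2) gives s_k = 2**k*(3*k - 4)*factorial(k).
Δs = 2**k*(6*k**2 + k + 2)*factorial(k), as required.
Evaluate s at k=7 and k=2: 10967040 and 16; difference 10967024.

Σ = 10967024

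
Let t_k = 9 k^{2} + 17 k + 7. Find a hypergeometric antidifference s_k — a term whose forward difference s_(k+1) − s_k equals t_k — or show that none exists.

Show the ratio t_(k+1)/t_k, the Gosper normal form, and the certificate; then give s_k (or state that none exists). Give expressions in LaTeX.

t_(k+1)/t_k = (9*k**2 + 35*k + 33)/(9*k**2 + 17*k + 7).
Take A(k)=1, B(k)=1, C(k)=k**2 + 17*k/9 + 7/9.
Need (1)·f(k+1) − (1)·f(k) = k**2 + 17*k/9 + 7/9.
From deg A=0, deg B=0, deg C=2: d=3.
A polynomial solution: f(k) = k**2*(3*k + 4)/9.
R(k) = B(k−1)·f(k)/C(k) = k**2*(3*k + 4)/(9*k**2 + 17*k + 7); s_k = R·t_k = k**2*(3*k + 4).
Δs = 9*k**2 + 17*k + 7, as required.

s_k = k^{2} \left(3 k + 4\right)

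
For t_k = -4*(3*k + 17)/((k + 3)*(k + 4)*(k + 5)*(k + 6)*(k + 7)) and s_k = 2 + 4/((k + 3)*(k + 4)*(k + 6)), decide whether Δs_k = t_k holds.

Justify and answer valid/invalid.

valid (s_(k+1) − s_k reduces to t_k)

s_(k+1) = 2 + 4/((k + 4)*(k + 5)*(k + 7))
s_(k+1) − s_k = 4*(-3*k - 17)/(k**5 + 25*k**4 + 245*k**3 + 1175*k**2 + 2754*k + 2520)
(s_(k+1) − s_k) − t_k = 0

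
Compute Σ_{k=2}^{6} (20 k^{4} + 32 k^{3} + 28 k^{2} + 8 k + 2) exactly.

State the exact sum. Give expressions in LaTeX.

Step 1: r(k) = (10*k**4 + 56*k**3 + 122*k**2 + 120*k + 45)/(10*k**4 + 16*k**3 + 14*k**2 + 4*k + 1).
Normal form (A,B,C) = (1, 1, k**4 + 8*k**3/5 + 7*k**2/5 + 2*k/5 + 1/10).
Need (1)·f(k+1) − (1)·f(k) = k**4 + 8*k**3/5 + 7*k**2/5 + 2*k/5 + 1/10.
d = 5 from the (0,0,4) case.
Coefficient equations give f(k) = k*(2*k**4 - k**3 - k + 1)/10.
Certificate R = B(k−1)f/C = k*(2*k**4 - k**3 - k + 1)/(10*k**4 + 16*k**3 + 14*k**2 + 4*k + 1) gives s_k = 2*k*(2*k**4 - k**3 - k + 1).
Δs = 20*k**4 + 32*k**3 + 28*k**2 + 8*k + 2, as required.
Telescoping: Σ = s_(7) − s_(2) = 62342 − (92) = 62250.

Σ = 62250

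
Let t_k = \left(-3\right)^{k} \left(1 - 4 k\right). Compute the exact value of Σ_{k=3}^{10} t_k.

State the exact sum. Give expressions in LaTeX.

The ratio is 3*(-4*k - 3)/(4*k - 1).
Normal form (A,B,C) = (-3, 1, k - 1/4).
Solve (-3)·f(k+1) − (1)·f(k) = k - 1/4.
From deg A=0, deg B=0, deg C=1: d=1.
A polynomial solution: f(k) = -(k - 1)/4.
Then R = B(k−1)f/C = -(k - 1)/(4*k - 1), so s_k = R(k)·t_k = (-3)**k*(k - 1).
Δs = (-3)**k*(1 - 4*k), as required.
Telescoping: Σ = s_(11) − s_(3) = -1771470 − (-54) = -1771416.

Σ = -1771416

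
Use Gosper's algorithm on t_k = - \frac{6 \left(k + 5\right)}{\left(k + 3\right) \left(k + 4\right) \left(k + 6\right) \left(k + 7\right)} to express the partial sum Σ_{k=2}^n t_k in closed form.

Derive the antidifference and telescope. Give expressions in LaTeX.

The ratio is (k + 3)*(k + 6)**2/((k + 5)**2*(k + 8)).
Normal form (A,B,C) = (k + 3, k + 8, k**2 + 10*k + 25).
f must satisfy (k + 3)·f(k+1) − (k + 7)·f(k) = k**2 + 10*k + 25.
Degrees (1,1,2) ⇒ d ≤ 4.
Match coefficients ⇒ f(k) = k*(k + 4)*(k + 5)*(k + 9)/36.
Get s_k = R·t_k = k*(-k - 9)/(6*(k**2 + 9*k + 18)) with R(k) = B(k−1)f(k)/C(k) = k*(k + 4)*(k + 7)*(k + 9)/(36*(k + 5)).
Check: Δs_k = 6*(-k - 5)/(k**4 + 20*k**3 + 145*k**2 + 450*k + 504). ✓
s_(n+1) = (-n**2 - 11*n - 10)/(6*(n**2 + 11*n + 28)) and s_(2) = -11/120, so S(n) = 3*(-n**2 - 11*n + 12)/(40*(n**2 + 11*n + 28)).

S(n) = \frac{3 \left(- n^{2} - 11 n + 12\right)}{40 \left(n^{2} + 11 n + 28\right)}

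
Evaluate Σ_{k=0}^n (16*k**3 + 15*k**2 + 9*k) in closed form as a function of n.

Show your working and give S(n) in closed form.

S(n) = n*(4*n**3 + 13*n**2 + 16*n + 7)

Compute t_(k+1)/t_k: get (16*k**3 + 63*k**2 + 87*k + 40)/(k*(16*k**2 + 15*k + 9)).
Normal form (A,B,C) = (1, 1, k**3 + 15*k**2/16 + 9*k/16).
Solve (1)·f(k+1) − (1)·f(k) = k**3 + 15*k**2/16 + 9*k/16.
d = 4 from the (0,0,3) case.
Coefficient equations give f(k) = k*(k - 1)*(4*k**2 + k + 2)/16.
Get s_k = R·t_k = k*(4*k**3 - 3*k**2 + k - 2) with R(k) = B(k−1)f(k)/C(k) = (k - 1)*(4*k**2 + k + 2)/(16*k**2 + 15*k + 9).
Δs = k*(16*k**2 + 15*k + 9), as required.
Evaluate: s_(n+1) = n*(4*n**3 + 13*n**2 + 16*n + 7); subtract s_(0) = 0 ⇒ S(n) = n*(4*n**3 + 13*n**2 + 16*n + 7).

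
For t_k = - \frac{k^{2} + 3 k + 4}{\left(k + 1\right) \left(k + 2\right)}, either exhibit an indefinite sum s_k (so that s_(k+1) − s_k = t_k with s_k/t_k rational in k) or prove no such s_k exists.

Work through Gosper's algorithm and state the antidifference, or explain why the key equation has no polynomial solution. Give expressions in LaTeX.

s_k = \frac{k \left(- k - 3\right)}{k + 1}

Ratio r(k) = (k + 1)*(3*k + (k + 1)**2 + 7)/((k + 3)*(k**2 + 3*k + 4)).
Take A(k)=k + 1, B(k)=k + 3, C(k)=k**2 + 3*k + 4.
Set up (k + 1)·f(k+1) − (k + 2)·f(k) − (k**2 + 3*k + 4) = 0.
d = 2 from the (1,1,2) case.
Solving with deg f ≤ 2: f(k) = k*(k + 3).
So s_k = (B(k−1)f/C)·t_k = (k*(k + 2)*(k + 3)/(k**2 + 3*k + 4))·t_k = k*(-k - 3)/(k + 1).
Δs = (-k**2 - 3*k - 4)/(k**2 + 3*k + 2), as required.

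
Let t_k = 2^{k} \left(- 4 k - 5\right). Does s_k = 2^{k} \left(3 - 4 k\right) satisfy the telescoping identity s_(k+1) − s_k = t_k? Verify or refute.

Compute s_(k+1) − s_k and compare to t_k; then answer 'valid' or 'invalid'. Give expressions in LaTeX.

s_(k+1) = 2**(k + 1)*(-4*k - 1)
s_(k+1) − s_k = 2**k*(-4*k - 5)
(s_(k+1) − s_k) − t_k = 0

valid; difference matches t_k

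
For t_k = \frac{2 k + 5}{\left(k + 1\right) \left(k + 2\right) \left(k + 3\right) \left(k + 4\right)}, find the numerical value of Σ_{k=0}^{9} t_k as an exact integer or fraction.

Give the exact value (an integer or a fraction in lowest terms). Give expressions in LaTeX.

r(k) = (k + 1)*(2*k + 7)/((k + 5)*(2*k + 5)) after simplifying.
So A=k + 1 and B=k + 5, with C=k + 5/2.
f must satisfy (k + 1)·f(k+1) − (k + 4)·f(k) = k + 5/2.
Bound: deg f ≤ 3.
Solving with deg f ≤ 3: f(k) = k*(k + 2)*(k + 4)/6.
So s_k = (B(k−1)f/C)·t_k = (k*(k + 2)*(k + 4)**2/(3*(2*k + 5)))·t_k = k*(k + 4)/(3*(k**2 + 4*k + 3)).
Verify: (2*k + 5)/(k**4 + 10*k**3 + 35*k**2 + 50*k + 24) matches t_k.
Telescoping: Σ = s_(10) − s_(0) = 140/429 − (0) = 140/429.

Σ = 140/429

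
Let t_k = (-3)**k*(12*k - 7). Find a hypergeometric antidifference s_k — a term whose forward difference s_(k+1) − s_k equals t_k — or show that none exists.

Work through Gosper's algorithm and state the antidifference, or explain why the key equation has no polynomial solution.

Step 1: r(k) = 3*(-12*k - 5)/(12*k - 7).
Take A(k)=-3, B(k)=1, C(k)=k - 7/12.
Solve (-3)·f(k+1) − (1)·f(k) = k - 7/12.
deg f ≤ 1 (via 0,0,1).
Match coefficients ⇒ f(k) = -(3*k - 4)/12.
So s_k = (B(k−1)f/C)·t_k = (-(3*k - 4)/(12*k - 7))·t_k = (-3)**k*(4 - 3*k).
Verify: (-3)**k*(12*k - 7) matches t_k.

s_k = (-3)**k*(4 - 3*k)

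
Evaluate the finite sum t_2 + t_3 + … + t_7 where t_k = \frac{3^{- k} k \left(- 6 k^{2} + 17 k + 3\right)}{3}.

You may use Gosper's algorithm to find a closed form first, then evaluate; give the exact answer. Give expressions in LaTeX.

t_(k+1)/t_k = (6*k**3 + k**2 - 19*k - 14)/(3*k*(6*k**2 - 17*k - 3)).
Normal form (A,B,C) = (1/3, 1, k**3 - 17*k**2/6 - k/2).
f must satisfy (1/3)·f(k+1) − (1)·f(k) = k**3 - 17*k**2/6 - k/2.
deg f ≤ 3 (via 0,0,3).
Solving with deg f ≤ 3: f(k) = -(3*k**3 - 4*k**2 - k - 1)/2.
Then R = B(k−1)f/C = -3*(3*k**3 - 4*k**2 - k - 1)/(k*(k - 3)*(6*k + 1)), so s_k = R(k)·t_k = (3*k**3 - 4*k**2 - k - 1)/3**k.
Δs = k*(-6*k**2 + 17*k + 3)/(3*3**k), as required.
Evaluate s at k=8 and k=2: 1271/6561 and 5/9; difference -2374/6561.

Σ = -2374/6561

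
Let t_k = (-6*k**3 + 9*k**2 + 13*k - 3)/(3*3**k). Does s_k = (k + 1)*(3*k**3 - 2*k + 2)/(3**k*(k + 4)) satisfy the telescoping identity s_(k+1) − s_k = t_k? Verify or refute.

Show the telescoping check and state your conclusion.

Invalid: residual (6*k**4 + 24*k**3 - 49*k**2 - 55*k + 18)/(3**k*(k**2 + 9*k + 20)) ≠ 0.

s_(k+1) = -(k + 2)*(2*k - 3*(k + 1)**3)/(3*3**k*(k + 5))
s_(k+1) − s_k = (-6*k**5 - 27*k**4 + 46*k**3 + 147*k**2 + 68*k - 6)/(3*3**k*(k**2 + 9*k + 20))
(s_(k+1) − s_k) − t_k = (6*k**4 + 24*k**3 - 49*k**2 - 55*k + 18)/(3**k*(k**2 + 9*k + 20))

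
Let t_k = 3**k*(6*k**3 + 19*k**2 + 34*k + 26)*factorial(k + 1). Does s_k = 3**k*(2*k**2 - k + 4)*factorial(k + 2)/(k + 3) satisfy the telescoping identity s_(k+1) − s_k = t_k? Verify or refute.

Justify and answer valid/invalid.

Invalid: residual -3**k*(6*k**4 + 37*k**3 + 89*k**2 + 129*k + 74)*factorial(k + 1)/((k + 3)*(k + 4)) ≠ 0.

s_(k+1) = 3**(k + 1)*(2*k**2 + 3*k + 5)*factorial(k + 3)/(k + 4)
s_(k+1) − s_k = 3**k*(6*k**4 + 43*k**3 + 116*k**2 + 171*k + 119)*factorial(k + 2)/((k + 3)*(k + 4))
(s_(k+1) − s_k) − t_k = -3**k*(6*k**4 + 37*k**3 + 89*k**2 + 129*k + 74)*factorial(k + 1)/((k + 3)*(k + 4))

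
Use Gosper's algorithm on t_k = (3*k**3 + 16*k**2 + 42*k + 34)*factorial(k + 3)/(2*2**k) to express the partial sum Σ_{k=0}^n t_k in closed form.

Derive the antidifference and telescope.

Compute t_(k+1)/t_k: get (3*k**4 + 37*k**3 + 183*k**2 + 427*k + 380)/(2*(3*k**3 + 16*k**2 + 42*k + 34)).
Gosper form: A/B · C(k+1)/C(k) with A=k/2 + 2, B=1, C=k**3 + 16*k**2/3 + 14*k + 34/3.
Set up (k/2 + 2)·f(k+1) − (1)·f(k) − (k**3 + 16*k**2/3 + 14*k + 34/3) = 0.
Bound: deg f ≤ 2.
Coefficient equations give f(k) = 2*(3*k**2 + 4*k + 3)/3.
Then R = B(k−1)f/C = 2*(3*k**2 + 4*k + 3)/(3*k**3 + 16*k**2 + 42*k + 34), so s_k = R(k)·t_k = (3*k**2 + 4*k + 3)*factorial(k + 3)/2**k.
Δs = (3*k**3 + 16*k**2 + 42*k + 34)*factorial(k + 3)/(2*2**k), as required.
Σ_(k=0)^n t_k = s_(n+1) − s_(0) = (2**(-n - 1)*(3*n**2 + 10*n + 10)*factorial(n + 4)) − (18), i.e. (-36*2**n + 3*n**6*factorial(n) + 40*n**5*factorial(n) + 215*n**4*factorial(n) + 600*n**3*factorial(n) + 922*n**2*factorial(n) + 740*n*factorial(n) + 240*factorial(n))/(2*2**n).

S(n) = (-36*2**n + 3*n**6*factorial(n) + 40*n**5*factorial(n) + 215*n**4*factorial(n) + 600*n**3*factorial(n) + 922*n**2*factorial(n) + 740*n*factorial(n) + 240*factorial(n))/(2*2**n)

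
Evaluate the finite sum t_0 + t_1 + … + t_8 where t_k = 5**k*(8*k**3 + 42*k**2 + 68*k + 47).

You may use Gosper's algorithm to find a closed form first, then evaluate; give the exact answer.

Σ = 3363281247

Compute t_(k+1)/t_k: get 5*(8*k**3 + 66*k**2 + 176*k + 165)/(8*k**3 + 42*k**2 + 68*k + 47).
Gosper form: A/B · C(k+1)/C(k) with A=5, B=1, C=k**3 + 21*k**2/4 + 17*k/2 + 47/8.
Set up (5)·f(k+1) − (1)·f(k) − (k**3 + 21*k**2/4 + 17*k/2 + 47/8) = 0.
Bound: deg f ≤ 3.
A polynomial solution: f(k) = (2*k + 3)*(k**2 + 1)/8.
Then R = B(k−1)f/C = (2*k + 3)*(k**2 + 1)/(8*k**3 + 42*k**2 + 68*k + 47), so s_k = R(k)·t_k = 5**k*(2*k**3 + 3*k**2 + 2*k + 3).
s_(k+1) − s_k = 5**k*(8*k**3 + 42*k**2 + 68*k + 47) = t_k.
Σ_(k=0)^(8) t_k = s_(9) − s_(0) = 3363281250 − (3) = 3363281247.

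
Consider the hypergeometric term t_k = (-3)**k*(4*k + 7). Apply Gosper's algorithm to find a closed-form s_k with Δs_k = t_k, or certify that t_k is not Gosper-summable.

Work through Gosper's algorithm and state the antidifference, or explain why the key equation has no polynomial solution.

Step 1: r(k) = 3*(-4*k - 11)/(4*k + 7).
Factor: A=-3; B=1; C=k + 7/4.
Key eq: (-3)·f(k+1) = (1)·f(k) + (k + 7/4).
deg f ≤ 1 (via 0,0,1).
Solve for f: f(k) = -(k + 1)/4 (degree 1 ≤ 1).
Get s_k = R·t_k = (-3)**k*(-k - 1) with R(k) = B(k−1)f(k)/C(k) = -(k + 1)/(4*k + 7).
Verify: (-3)**k*(4*k + 7) matches t_k.

s_k = (-3)**k*(-k - 1)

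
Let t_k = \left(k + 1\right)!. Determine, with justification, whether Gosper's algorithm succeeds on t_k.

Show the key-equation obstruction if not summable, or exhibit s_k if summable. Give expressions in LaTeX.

Compute t_(k+1)/t_k: get k + 2.
Take A(k)=k + 2, B(k)=1, C(k)=1.
Solve (k + 2)·f(k+1) − (1)·f(k) = 1.
Bound: deg f ≤ -1.
Bound -1 < 0, so the key equation has no polynomial solution.

No; the degree bound rules out any f.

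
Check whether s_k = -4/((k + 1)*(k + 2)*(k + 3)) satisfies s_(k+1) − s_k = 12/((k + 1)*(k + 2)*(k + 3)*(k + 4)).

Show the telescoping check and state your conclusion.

valid (s_(k+1) − s_k reduces to t_k)

s_(k+1) = -4/((k + 2)*(k + 3)*(k + 4))
s_(k+1) − s_k = 12/((k + 1)*(k + 2)*(k + 3)*(k + 4))
(s_(k+1) − s_k) − t_k = 0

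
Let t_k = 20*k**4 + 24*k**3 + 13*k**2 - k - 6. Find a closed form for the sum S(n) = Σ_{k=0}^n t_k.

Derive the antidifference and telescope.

S(n) = 4*n**5 + 16*n**4 + 23*n**3 + 12*n**2 - 5*n - 6

Ratio r(k) = (20*k**4 + 104*k**3 + 205*k**2 + 177*k + 50)/(20*k**4 + 24*k**3 + 13*k**2 - k - 6).
Take A(k)=1, B(k)=1, C(k)=k**4 + 6*k**3/5 + 13*k**2/20 - k/20 - 3/10.
f must satisfy (1)·f(k+1) − (1)·f(k) = k**4 + 6*k**3/5 + 13*k**2/20 - k/20 - 3/10.
Bound: deg f ≤ 5.
Match coefficients ⇒ f(k) = k*(4*k**4 - 4*k**3 - k**2 - k - 4)/20.
Then R = B(k−1)f/C = k*(4*k**4 - 4*k**3 - k**2 - k - 4)/(20*k**4 + 24*k**3 + 13*k**2 - k - 6), so s_k = R(k)·t_k = k*(4*k**4 - 4*k**3 - k**2 - k - 4).
s_(k+1) − s_k = 20*k**4 + 24*k**3 + 13*k**2 - k - 6 = t_k.
Telescope: S(n) = s_(n+1) − s_(0) = 4*n**5 + 16*n**4 + 23*n**3 + 12*n**2 - 5*n - 6 − (0) = 4*n**5 + 16*n**4 + 23*n**3 + 12*n**2 - 5*n - 6.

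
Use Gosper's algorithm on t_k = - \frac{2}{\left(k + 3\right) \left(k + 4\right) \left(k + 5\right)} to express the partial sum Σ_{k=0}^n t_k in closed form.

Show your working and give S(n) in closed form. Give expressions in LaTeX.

S(n) = \frac{- n^{2} - 9 n - 8}{12 \left(n^{2} + 9 n + 20\right)}

r(k) = (k + 3)/(k + 6) after simplifying.
A = k + 3, B = k + 6, C = 1.
f must satisfy (k + 3)·f(k+1) − (k + 5)·f(k) = 1.
Bound: deg f ≤ 2.
Solve for f: f(k) = k*(k + 7)/24 (degree 2 ≤ 2).
So s_k = (B(k−1)f/C)·t_k = (k*(k + 5)*(k + 7)/24)·t_k = k*(-k - 7)/(12*(k + 3)*(k + 4)).
Verify: -2/(k**3 + 12*k**2 + 47*k + 60) matches t_k.
Evaluate: s_(n+1) = (-n**2 - 9*n - 8)/(12*(n**2 + 9*n + 20)); subtract s_(0) = 0 ⇒ S(n) = (-n**2 - 9*n - 8)/(12*(n**2 + 9*n + 20)).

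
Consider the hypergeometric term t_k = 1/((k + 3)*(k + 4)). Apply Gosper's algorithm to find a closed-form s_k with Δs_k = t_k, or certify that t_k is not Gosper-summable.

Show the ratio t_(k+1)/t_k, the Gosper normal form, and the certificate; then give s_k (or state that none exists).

s_k = k/(3*(k + 3))

r(k) = (k + 3)/(k + 5) after simplifying.
Normal form (A,B,C) = (k + 3, k + 5, 1).
f must satisfy (k + 3)·f(k+1) − (k + 4)·f(k) = 1.
Bound: deg f ≤ 1.
Solving with deg f ≤ 1: f(k) = k/3.
Certificate R = B(k−1)f/C = k*(k + 4)/3 gives s_k = k/(3*(k + 3)).
Verify: 1/(k**2 + 7*k + 12) matches t_k.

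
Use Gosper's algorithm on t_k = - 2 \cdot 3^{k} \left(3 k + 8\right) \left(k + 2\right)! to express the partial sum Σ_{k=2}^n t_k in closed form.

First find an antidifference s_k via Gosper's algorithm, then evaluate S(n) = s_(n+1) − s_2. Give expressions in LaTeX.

r(k) = 3*(k + 3)*(3*k + 11)/(3*k + 8) after simplifying.
Normal form (A,B,C) = (3*k + 9, 1, k + 8/3).
Set up (3*k + 9)·f(k+1) − (1)·f(k) − (k + 8/3) = 0.
d = 0 from the (1,0,1) case.
A polynomial solution: f(k) = 1/3.
Certificate R = B(k−1)f/C = 1/(3*k + 8) gives s_k = -2*3**k*factorial(k + 2).
Verify: -2*3**k*(3*k + 8)*factorial(k + 2) matches t_k.
Σ_(k=2)^n t_k = s_(n+1) − s_(2) = (-6*3**n*factorial(n + 3)) − (-432), i.e. -6*3**n*factorial(n + 3) + 432.

S(n) = - 6 \cdot 3^{n} \left(n + 3\right)! + 432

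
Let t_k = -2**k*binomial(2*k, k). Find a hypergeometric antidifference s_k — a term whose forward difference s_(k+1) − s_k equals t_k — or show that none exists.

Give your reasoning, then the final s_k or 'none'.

The ratio is 4*(2*k + 1)/(k + 1).
So A=8*k + 4 and B=k + 1, with C=1.
Need (8*k + 4)·f(k+1) − (k)·f(k) = 1.
deg f ≤ -1 (via 1,1,0).
deg f ≤ -1 is impossible — no certificate.

not Gosper-summable; s_k does not exist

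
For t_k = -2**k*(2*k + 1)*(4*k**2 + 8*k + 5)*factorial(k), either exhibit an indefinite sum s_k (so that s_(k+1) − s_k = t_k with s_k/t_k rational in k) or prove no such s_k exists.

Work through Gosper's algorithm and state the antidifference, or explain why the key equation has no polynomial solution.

Ratio r(k) = 2*(8*k**4 + 52*k**3 + 126*k**2 + 133*k + 51)/(8*k**3 + 20*k**2 + 18*k + 5).
So A=2*k + 2 and B=1, with C=k**3 + 5*k**2/2 + 9*k/4 + 5/8.
Key eq: (2*k + 2)·f(k+1) = (1)·f(k) + (k**3 + 5*k**2/2 + 9*k/4 + 5/8).
Bound: deg f ≤ 2.
Solve for f: f(k) = (4*k**2 - 3)/8 (degree 2 ≤ 2).
So s_k = (B(k−1)f/C)·t_k = ((4*k**2 - 3)/((2*k + 1)*(4*k**2 + 8*k + 5)))·t_k = -2**k*(4*k**2 - 3)*factorial(k).
Check: Δs_k = -2**k*(2*k + 1)*(4*k**2 + 8*k + 5)*factorial(k). ✓

s_k = -2**k*(4*k**2 - 3)*factorial(k)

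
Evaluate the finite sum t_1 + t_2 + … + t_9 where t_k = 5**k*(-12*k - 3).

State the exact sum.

Σ = -263671875

Step 1: r(k) = 5*(4*k + 5)/(4*k + 1).
Gosper form: A/B · C(k+1)/C(k) with A=5, B=1, C=k + 1/4.
Solve (5)·f(k+1) − (1)·f(k) = k + 1/4.
deg f ≤ 1 (via 0,0,1).
A polynomial solution: f(k) = (k - 1)/4.
R(k) = B(k−1)·f(k)/C(k) = (k - 1)/(4*k + 1); s_k = R·t_k = 3*5**k*(1 - k).
Check: Δs_k = 5**k*(-12*k - 3). ✓
Σ_(k=1)^(9) t_k = s_(10) − s_(1) = -263671875 − (0) = -263671875.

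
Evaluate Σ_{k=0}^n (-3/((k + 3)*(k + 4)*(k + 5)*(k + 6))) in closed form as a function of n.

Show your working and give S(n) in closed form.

S(n) = (-n**3 - 15*n**2 - 74*n - 60)/(60*(n**3 + 15*n**2 + 74*n + 120))

t_(k+1)/t_k = (k + 3)/(k + 7).
Factor: A=k + 3; B=k + 7; C=1.
f must satisfy (k + 3)·f(k+1) − (k + 6)·f(k) = 1.
deg f ≤ 3 (via 1,1,0).
Coefficient equations give f(k) = k*(k**2 + 12*k + 47)/180.
Then R = B(k−1)f/C = k*(k + 6)*(k**2 + 12*k + 47)/180, so s_k = R(k)·t_k = k*(-k**2 - 12*k - 47)/(60*(k + 3)*(k + 4)*(k + 5)).
Verify: -3/(k**4 + 18*k**3 + 119*k**2 + 342*k + 360) matches t_k.
Evaluate: s_(n+1) = (-n**3 - 15*n**2 - 74*n - 60)/(60*(n**3 + 15*n**2 + 74*n + 120)); subtract s_(0) = 0 ⇒ S(n) = (-n**3 - 15*n**2 - 74*n - 60)/(60*(n**3 + 15*n**2 + 74*n + 120)).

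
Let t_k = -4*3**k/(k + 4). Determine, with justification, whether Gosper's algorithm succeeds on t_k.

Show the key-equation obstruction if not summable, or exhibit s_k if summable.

No — t_k has no hypergeometric antidifference.

Ratio r(k) = 3*(k + 4)/(k + 5).
Factor: A=3*k + 12; B=k + 5; C=1.
f must satisfy (3*k + 12)·f(k+1) − (k + 4)·f(k) = 1.
d = -1 from the (1,1,0) case.
Negative degree bound (-1): no f exists, t_k not Gosper-summable.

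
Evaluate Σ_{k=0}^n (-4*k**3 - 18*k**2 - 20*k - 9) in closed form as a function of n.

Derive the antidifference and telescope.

S(n) = -n**4 - 8*n**3 - 20*n**2 - 22*n - 9

Compute t_(k+1)/t_k: get (4*k**3 + 30*k**2 + 68*k + 51)/(4*k**3 + 18*k**2 + 20*k + 9).
Take A(k)=1, B(k)=1, C(k)=k**3 + 9*k**2/2 + 5*k + 9/4.
Need (1)·f(k+1) − (1)·f(k) = k**3 + 9*k**2/2 + 5*k + 9/4.
From deg A=0, deg B=0, deg C=3: d=4.
Solving with deg f ≤ 4: f(k) = k*(k**3 + 4*k**2 + 2*k + 2)/4.
R(k) = B(k−1)·f(k)/C(k) = k*(k**3 + 4*k**2 + 2*k + 2)/(4*k**3 + 18*k**2 + 20*k + 9); s_k = R·t_k = k*(-k**3 - 4*k**2 - 2*k - 2).
s_(k+1) − s_k = -4*k**3 - 18*k**2 - 20*k - 9 = t_k.
Σ_(k=0)^n t_k = s_(n+1) − s_(0) = (-n**4 - 8*n**3 - 20*n**2 - 22*n - 9) − (0), i.e. -n**4 - 8*n**3 - 20*n**2 - 22*n - 9.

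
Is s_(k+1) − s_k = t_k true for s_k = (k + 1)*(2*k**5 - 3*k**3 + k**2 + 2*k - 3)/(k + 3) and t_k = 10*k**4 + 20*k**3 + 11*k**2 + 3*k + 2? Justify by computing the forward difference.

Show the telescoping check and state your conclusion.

s_(k+1) = (k + 2)*(2*k + 2*(k + 1)**5 - 3*(k + 1)**3 + (k + 1)**2 - 1)/(k + 4)
s_(k+1) − s_k = (10*k**6 + 74*k**5 + 171*k**4 + 172*k**3 + 85*k**2 + 32*k + 6)/(k**2 + 7*k + 12)
(s_(k+1) − s_k) − t_k = 2*(-8*k**5 - 50*k**4 - 74*k**3 - 35*k**2 - 9*k - 9)/(k**2 + 7*k + 12)

Invalid: residual 2*(-8*k**5 - 50*k**4 - 74*k**3 - 35*k**2 - 9*k - 9)/(k**2 + 7*k + 12) ≠ 0.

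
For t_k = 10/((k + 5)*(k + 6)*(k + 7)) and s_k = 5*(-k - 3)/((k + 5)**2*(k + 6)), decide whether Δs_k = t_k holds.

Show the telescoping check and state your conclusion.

Invalid: residual 10*(-3*k - 17)/(k**5 + 29*k**4 + 335*k**3 + 1927*k**2 + 5520*k + 6300) ≠ 0.

s_(k+1) = 5*(-k - 4)/((k + 6)**2*(k + 7))
s_(k+1) − s_k = 10*(k**2 + 8*k + 13)/(k**5 + 29*k**4 + 335*k**3 + 1927*k**2 + 5520*k + 6300)
(s_(k+1) − s_k) − t_k = 10*(-3*k - 17)/(k**5 + 29*k**4 + 335*k**3 + 1927*k**2 + 5520*k + 6300)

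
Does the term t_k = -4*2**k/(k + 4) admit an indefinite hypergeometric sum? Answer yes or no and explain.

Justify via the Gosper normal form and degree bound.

The ratio is 2*(k + 4)/(k + 5).
A = 2*k + 8, B = k + 5, C = 1.
Key eq: (2*k + 8)·f(k+1) = (k + 4)·f(k) + (1).
d = -1 from the (1,1,0) case.
Negative degree bound (-1): no f exists, t_k not Gosper-summable.

No — negative degree bound, so no certificate f.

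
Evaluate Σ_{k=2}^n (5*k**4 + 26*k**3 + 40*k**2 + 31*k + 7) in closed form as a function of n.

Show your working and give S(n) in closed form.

Ratio r(k) = (5*k**4 + 46*k**3 + 148*k**2 + 209*k + 109)/(5*k**4 + 26*k**3 + 40*k**2 + 31*k + 7).
Take A(k)=1, B(k)=1, C(k)=k**4 + 26*k**3/5 + 8*k**2 + 31*k/5 + 7/5.
Solve (1)·f(k+1) − (1)·f(k) = k**4 + 26*k**3/5 + 8*k**2 + 31*k/5 + 7/5.
Degrees (0,0,4) ⇒ d ≤ 5.
Coefficient equations give f(k) = k*(k**4 + 4*k**3 + 2*k**2 + 2*k - 2)/5.
Certificate R = B(k−1)f/C = k*(k**4 + 4*k**3 + 2*k**2 + 2*k - 2)/(5*k**4 + 26*k**3 + 40*k**2 + 31*k + 7) gives s_k = k*(k**4 + 4*k**3 + 2*k**2 + 2*k - 2).
s_(k+1) − s_k = 5*k**4 + 26*k**3 + 40*k**2 + 31*k + 7 = t_k.
s_(n+1) = n**5 + 9*n**4 + 28*n**3 + 42*n**2 + 29*n + 7 and s_(2) = 116, so S(n) = n**5 + 9*n**4 + 28*n**3 + 42*n**2 + 29*n - 109.

S(n) = n**5 + 9*n**4 + 28*n**3 + 42*n**2 + 29*n - 109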